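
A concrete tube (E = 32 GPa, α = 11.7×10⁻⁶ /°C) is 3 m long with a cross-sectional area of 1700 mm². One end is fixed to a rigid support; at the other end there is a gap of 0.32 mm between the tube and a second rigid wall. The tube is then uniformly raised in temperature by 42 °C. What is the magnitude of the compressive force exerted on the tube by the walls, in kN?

P ≈ 20.9 kN

Free thermal elongation = αΔT L = 11.7×10⁻⁶ × 42 × 3000 = 1.474 mm.
This exceeds the 0.32 mm gap, so the wall pushes back. The portion of expansion that must be recovered elastically is δ_free − gap = 1.474 − 0.32 = 1.154 mm.
Compatibility: PL/(AE) = 1.154 mm, so σ = P/A = E × (1.154/3000) = 12.31 MPa.
Force on the wall = σA = 12.31 × 1700 mm² = 20.93 kN.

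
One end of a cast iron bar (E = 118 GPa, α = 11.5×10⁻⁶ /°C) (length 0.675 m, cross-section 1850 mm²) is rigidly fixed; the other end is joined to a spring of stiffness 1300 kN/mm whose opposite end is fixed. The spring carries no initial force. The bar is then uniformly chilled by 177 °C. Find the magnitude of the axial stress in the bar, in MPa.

If the spring were absent the bar would shorten by αΔT L = 11.5×10⁻⁶ × 177 × 675 = 1.374 mm.
Let P be the tensile force in the spring. The bar extends elastically by PL/(AE) and the spring stretches by P/k; together these equal δ_free.
P [ L/(AE) + 1/k ] = δ_free → P [ 675/(1850×118×10³) + 1/(1300×10³) ] = 1.374.
P = 1.374 / 3.861×10⁻⁶ = 355800 N.
σ = P/A = 355800/1850 = 192.3 MPa.

σ ≈ 192 MPa (tensile)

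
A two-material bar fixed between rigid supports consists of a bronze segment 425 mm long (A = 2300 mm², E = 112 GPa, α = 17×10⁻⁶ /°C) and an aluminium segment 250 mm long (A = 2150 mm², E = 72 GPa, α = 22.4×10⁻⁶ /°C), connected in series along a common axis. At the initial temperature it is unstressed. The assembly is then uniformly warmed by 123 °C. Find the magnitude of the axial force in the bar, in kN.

P ≈ 483 kN (compressive)

Free thermal expansion of the whole bar: Σ αᵢΔT Lᵢ = 17×10⁻⁶×123×425 + 22.4×10⁻⁶×123×250 = 1.577 mm.
The rigid supports impose zero overall length change; the single axial force P common to all segments must satisfy P Σ Lᵢ/(AᵢEᵢ) = δ_free.
Σ Lᵢ/(AᵢEᵢ) = 425/(2300×112×10³) + 250/(2150×72×10³) = 3.265×10⁻⁶ mm/N.
Hence P = δ_free / Σ(L/AE) = 1.577/3.265×10⁻⁶ = 483.2 kN (compressive).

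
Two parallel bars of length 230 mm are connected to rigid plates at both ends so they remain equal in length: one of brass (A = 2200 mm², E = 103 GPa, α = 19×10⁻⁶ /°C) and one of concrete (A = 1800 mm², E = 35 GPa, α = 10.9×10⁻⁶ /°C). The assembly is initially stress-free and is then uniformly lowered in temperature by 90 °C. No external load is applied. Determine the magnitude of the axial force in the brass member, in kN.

Both members must finish at the same length. With the larger α, the brass tends to over-contract; the plates restrain it, putting the brass in tension and the concrete in compression. With no external load the two internal forces are equal and opposite, magnitude P.
Equating the net (thermal + elastic) strains gives |α₁ − α₂|·ΔT = P·[1/(A₁E₁) + 1/(A₂E₂)].
|α₁ − α₂|·ΔT = 8.1×10⁻⁶ × 90 = 0.000729.
1/(A₁E₁) + 1/(A₂E₂) = 1/(2200×103×10³) + 1/(1800×35×10³) = 2.029×10⁻⁸ N⁻¹.
P = 0.000729 / 2.029×10⁻⁸ = 35940 N = 35.94 kN.

P ≈ 35.9 kN (tensile in the brass)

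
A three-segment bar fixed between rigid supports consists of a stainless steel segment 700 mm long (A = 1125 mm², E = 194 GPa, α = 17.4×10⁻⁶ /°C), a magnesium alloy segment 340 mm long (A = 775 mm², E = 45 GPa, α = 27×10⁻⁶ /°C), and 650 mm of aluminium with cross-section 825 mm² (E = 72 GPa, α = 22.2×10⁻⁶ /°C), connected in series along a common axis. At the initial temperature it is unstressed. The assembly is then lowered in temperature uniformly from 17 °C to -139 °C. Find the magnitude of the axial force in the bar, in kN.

Free thermal contraction of the whole bar: Σ αᵢΔT Lᵢ = 17.4×10⁻⁶×156×700 + 27×10⁻⁶×156×340 + 22.2×10⁻⁶×156×650 = 5.583 mm.
The walls prevent any net length change, so an axial force P (same in every segment) develops. Compatibility: P · Σ Lᵢ/(AᵢEᵢ) = δ_free.
The series flexibility is Σ Lᵢ/(AᵢEᵢ) = 700/(1125×194×10³) + 340/(775×45×10³) + 650/(825×72×10³) = 2.39×10⁻⁵ mm/N.
So P = 5.583 / 2.39×10⁻⁵ = 233.6 kN, tensile.

P ≈ 234 kN (tensile)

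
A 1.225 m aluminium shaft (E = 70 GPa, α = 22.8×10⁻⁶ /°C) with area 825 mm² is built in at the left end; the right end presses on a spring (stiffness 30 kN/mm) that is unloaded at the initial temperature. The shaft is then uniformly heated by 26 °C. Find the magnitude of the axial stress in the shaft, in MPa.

Free thermal expansion: δ_free = αΔT L = 22.8×10⁻⁶ × 26 × 1225 = 0.7262 mm.
Let P be the compressive force at the spring. The shaft shortens elastically by PL/(AE) and the spring compresses by P/k; together these equal δ_free.
So P = δ_free / [L/(AE) + 1/k] = 0.7262 / [ 1225/(825×70×10³) + 1/(30×10³) ].
P = 0.7262 / 5.455×10⁻⁵ = 13310 N.
σ = P/A = 13310/825 = 16.14 MPa.

σ ≈ 16.1 MPa (compressive)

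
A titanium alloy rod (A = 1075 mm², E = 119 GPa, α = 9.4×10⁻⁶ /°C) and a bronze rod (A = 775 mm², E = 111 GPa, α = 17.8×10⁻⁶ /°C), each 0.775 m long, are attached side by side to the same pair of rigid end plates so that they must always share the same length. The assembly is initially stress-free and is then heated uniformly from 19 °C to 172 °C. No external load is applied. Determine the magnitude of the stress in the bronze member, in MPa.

σ ≈ 85.3 MPa (compressive)

Equilibrium of a rigid end plate with no external load gives equal and opposite internal forces ±P in the two members. Since α_{bronze} > α_{titanium alloy}, heating drives the bronze into compression and the titanium alloy into tension.
Setting the final lengths equal and cancelling L: (α₁ − α₂)ΔT = P/(A₁E₁) + P/(A₂E₂).
|α₁ − α₂|·ΔT = 8.4×10⁻⁶ × 153 = 0.001285.
1/(A₁E₁) + 1/(A₂E₂) = 1/(1075×119×10³) + 1/(775×111×10³) = 1.944×10⁻⁸ N⁻¹.
So P = 0.001285 / 1.944×10⁻⁸ = 66.11 kN.
σ_{bronze} = P/A₂ = 66110/775 = 85.3 MPa, compressive.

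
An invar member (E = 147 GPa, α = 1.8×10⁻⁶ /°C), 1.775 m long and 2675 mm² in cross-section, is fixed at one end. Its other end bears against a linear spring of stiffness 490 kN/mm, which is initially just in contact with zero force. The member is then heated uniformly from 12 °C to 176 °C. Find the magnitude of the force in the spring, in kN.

P ≈ 79.9 kN

Free thermal expansion: δ_free = αΔT L = 1.8×10⁻⁶ × 164 × 1775 = 0.524 mm.
With a force P in the spring, the elastic change of the member is PL/(AE) and that of the spring is P/k; compatibility requires their sum to equal δ_free.
So P = δ_free / [L/(AE) + 1/k] = 0.524 / [ 1775/(2675×147×10³) + 1/(490×10³) ].
P = 0.524 / 6.555×10⁻⁶ = 79940 N.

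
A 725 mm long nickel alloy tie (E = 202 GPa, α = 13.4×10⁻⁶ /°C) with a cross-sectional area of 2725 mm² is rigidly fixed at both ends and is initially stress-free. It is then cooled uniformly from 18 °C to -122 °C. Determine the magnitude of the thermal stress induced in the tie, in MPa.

Because both ends are immovable the net strain is zero, and the suppressed thermal strain is αΔT = 13.4×10⁻⁶ × 140 = 1876×10⁻⁶.
The stress required to suppress this strain is σ = Eε = 202×10³ × 1876×10⁻⁶ = 379 MPa, tensile since the tie is trying to contract.

σ ≈ 379 MPa (tensile)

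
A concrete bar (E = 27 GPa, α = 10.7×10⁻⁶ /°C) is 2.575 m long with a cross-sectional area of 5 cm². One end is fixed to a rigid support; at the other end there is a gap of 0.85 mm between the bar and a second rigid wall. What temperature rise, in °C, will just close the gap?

Contact occurs when the free expansion equals the gap: αΔT L = 0.85 mm.
ΔT = 0.85 / (10.7×10⁻⁶ × 2575) = 30.85 °C.

ΔT ≈ 30.9 °C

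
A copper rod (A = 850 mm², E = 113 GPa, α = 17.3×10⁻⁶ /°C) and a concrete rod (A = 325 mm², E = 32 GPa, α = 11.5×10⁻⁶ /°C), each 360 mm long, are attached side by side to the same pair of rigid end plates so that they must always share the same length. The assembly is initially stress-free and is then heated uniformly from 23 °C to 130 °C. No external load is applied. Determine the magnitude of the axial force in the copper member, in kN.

P ≈ 5.82 kN (compressive in the copper)

Equilibrium of a rigid end plate with no external load gives equal and opposite internal forces ±P in the two members. Since α_{copper} > α_{concrete}, heating drives the copper into compression and the concrete into tension.
Equating the net (thermal + elastic) strains gives |α₁ − α₂|·ΔT = P·[1/(A₁E₁) + 1/(A₂E₂)].
|α₁ − α₂|·ΔT = 5.8×10⁻⁶ × 107 = 0.0006206.
1/(A₁E₁) + 1/(A₂E₂) = 1/(850×113×10³) + 1/(325×32×10³) = 1.066×10⁻⁷ N⁻¹.
So P = 0.0006206 / 1.066×10⁻⁷ = 5.824 kN.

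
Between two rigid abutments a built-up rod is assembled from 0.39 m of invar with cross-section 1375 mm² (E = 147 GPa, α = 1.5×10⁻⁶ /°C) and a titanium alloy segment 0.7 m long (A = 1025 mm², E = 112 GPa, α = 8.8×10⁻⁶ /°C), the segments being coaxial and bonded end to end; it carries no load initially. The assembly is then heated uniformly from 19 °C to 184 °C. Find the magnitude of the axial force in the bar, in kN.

P ≈ 139 kN (compressive)

With the walls removed the bar would change length by δ_free = Σ αᵢΔT Lᵢ = 1.5×10⁻⁶×165×390 + 8.8×10⁻⁶×165×700 = 1.113 mm.
The walls prevent any net length change, so an axial force P (same in every segment) develops. Compatibility: P · Σ Lᵢ/(AᵢEᵢ) = δ_free.
The series flexibility is Σ Lᵢ/(AᵢEᵢ) = 390/(1375×147×10³) + 700/(1025×112×10³) = 8.027×10⁻⁶ mm/N.
P = 1.113 / 8.027×10⁻⁶ = 138600 N = 138.6 kN, compressive.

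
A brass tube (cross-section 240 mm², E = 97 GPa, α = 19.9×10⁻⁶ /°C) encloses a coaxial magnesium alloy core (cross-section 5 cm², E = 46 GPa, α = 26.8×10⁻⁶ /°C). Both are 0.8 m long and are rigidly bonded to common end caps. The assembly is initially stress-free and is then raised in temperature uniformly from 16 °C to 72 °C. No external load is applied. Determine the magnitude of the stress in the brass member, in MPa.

The magnesium alloy has the larger α, so on heating it would change length more than the brass if both were free. The rigid plates force a common final length, so the magnesium alloy is put into compression and the brass into tension, with equal and opposite forces P (no external load).
Equating the net (thermal + elastic) strains gives |α₁ − α₂|·ΔT = P·[1/(A₁E₁) + 1/(A₂E₂)].
|α₁ − α₂|·ΔT = 6.9×10⁻⁶ × 56 = 0.0003864.
1/(A₁E₁) + 1/(A₂E₂) = 1/(240×97×10³) + 1/(500×46×10³) = 8.643×10⁻⁸ N⁻¹.
So P = 0.0003864 / 8.643×10⁻⁸ = 4.47 kN.
σ_{brass} = P/A₁ = 4470/240 = 18.63 MPa, tensile.

σ ≈ 18.6 MPa (tensile)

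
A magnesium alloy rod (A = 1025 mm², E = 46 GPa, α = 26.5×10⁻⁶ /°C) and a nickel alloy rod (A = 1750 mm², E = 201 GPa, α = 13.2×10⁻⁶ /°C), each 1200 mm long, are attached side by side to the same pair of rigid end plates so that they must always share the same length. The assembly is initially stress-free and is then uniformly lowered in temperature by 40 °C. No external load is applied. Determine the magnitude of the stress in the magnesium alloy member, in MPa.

σ ≈ 21.6 MPa (tensile)

The magnesium alloy has the larger α, so on cooling it would change length more than the nickel alloy if both were free. The rigid plates force a common final length, so the magnesium alloy is put into tension and the nickel alloy into compression, with equal and opposite forces P (no external load).
Compatibility of the two members (thermal + elastic change equal): (α₁ − α₂)ΔT = P·[1/(A₁E₁) + 1/(A₂E₂)].
|α₁ − α₂|·ΔT = 13.3×10⁻⁶ × 40 = 0.000532.
1/(A₁E₁) + 1/(A₂E₂) = 1/(1025×46×10³) + 1/(1750×201×10³) = 2.405×10⁻⁸ N⁻¹.
P = 0.000532 / 2.405×10⁻⁸ = 22120 N = 22.12 kN.
σ_{magnesium alloy} = P/A₁ = 22120/1025 = 21.58 MPa, tensile.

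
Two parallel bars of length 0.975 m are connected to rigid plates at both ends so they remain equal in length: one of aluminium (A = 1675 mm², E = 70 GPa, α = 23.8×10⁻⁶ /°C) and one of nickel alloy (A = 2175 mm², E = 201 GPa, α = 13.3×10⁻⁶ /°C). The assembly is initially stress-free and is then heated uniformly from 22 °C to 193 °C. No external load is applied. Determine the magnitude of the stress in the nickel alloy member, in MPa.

σ ≈ 76.3 MPa (tensile)

Equilibrium of a rigid end plate with no external load gives equal and opposite internal forces ±P in the two members. Since α_{aluminium} > α_{nickel alloy}, heating drives the aluminium into compression and the nickel alloy into tension.
Compatibility of the two members (thermal + elastic change equal): (α₁ − α₂)ΔT = P·[1/(A₁E₁) + 1/(A₂E₂)].
|α₁ − α₂|·ΔT = 10.5×10⁻⁶ × 171 = 0.001796.
1/(A₁E₁) + 1/(A₂E₂) = 1/(1675×70×10³) + 1/(2175×201×10³) = 1.082×10⁻⁸ N⁻¹.
So P = 0.001796 / 1.082×10⁻⁸ = 166 kN.
σ_{nickel alloy} = P/A₂ = 166000/2175 = 76.32 MPa, tensile.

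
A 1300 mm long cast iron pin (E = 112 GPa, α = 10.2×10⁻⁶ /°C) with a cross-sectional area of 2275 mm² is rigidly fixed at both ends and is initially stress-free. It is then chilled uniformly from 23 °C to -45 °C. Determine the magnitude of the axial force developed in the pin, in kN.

P ≈ 177 kN (tensile)

With zero net strain, σ = E·αΔT = 112 GPa × 10.2×10⁻⁶ × 68 = 77.68 MPa.
Axial force P = σA = 77.68 × 2275 = 176700 N = 176.7 kN, tensile.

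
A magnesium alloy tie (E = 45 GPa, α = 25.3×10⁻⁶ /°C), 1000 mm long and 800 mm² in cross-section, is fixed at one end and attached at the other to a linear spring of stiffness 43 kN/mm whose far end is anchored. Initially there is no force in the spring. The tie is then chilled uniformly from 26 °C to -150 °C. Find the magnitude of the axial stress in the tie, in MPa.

Free thermal contraction: δ_free = αΔT L = 25.3×10⁻⁶ × 176 × 1000 = 4.453 mm.
With a force P in the spring, the elastic change of the tie is PL/(AE) and that of the spring is P/k; compatibility requires their sum to equal δ_free.
So P = δ_free / [L/(AE) + 1/k] = 4.453 / [ 1000/(800×45×10³) + 1/(43×10³) ].
P = 4.453 / 5.103×10⁻⁵ = 87250 N.
σ = P/A = 87250/800 = 109.1 MPa.

σ ≈ 109 MPa (tensile)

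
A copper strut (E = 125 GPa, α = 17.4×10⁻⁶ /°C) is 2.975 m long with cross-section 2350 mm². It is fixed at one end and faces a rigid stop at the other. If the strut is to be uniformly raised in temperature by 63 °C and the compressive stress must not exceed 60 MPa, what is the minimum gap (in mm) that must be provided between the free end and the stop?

With no wall the strut would lengthen by αΔT L = 17.4×10⁻⁶ × 63 × 2975 = 3.261 mm.
A stress of 60 MPa corresponds to the wall pushing the strut back by σL/E = 60×2975/(125×10³) = 1.428 mm.
So the gap has to take up the difference, g_min = δ_free − σL/E = 3.261 − 1.428 = 1.833 mm.

g ≈ 1.83 mm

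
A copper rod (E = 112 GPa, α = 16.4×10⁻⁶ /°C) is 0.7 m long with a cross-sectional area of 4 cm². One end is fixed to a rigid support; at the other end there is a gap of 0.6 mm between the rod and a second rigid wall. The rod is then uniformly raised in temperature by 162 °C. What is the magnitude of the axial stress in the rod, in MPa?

Unrestrained expansion: δ_free = αΔT L = 16.4×10⁻⁶ × 162 × 700 = 1.86 mm.
The gap closes (δ_free > 0.6 mm) and the wall then resists a further 1.86 − 0.6 = 1.26 mm of expansion.
That suppressed elongation corresponds to σ = E·Δ/L = 112×10³ × 1.26/700 = 201.6 MPa.

σ ≈ 202 MPa (compressive)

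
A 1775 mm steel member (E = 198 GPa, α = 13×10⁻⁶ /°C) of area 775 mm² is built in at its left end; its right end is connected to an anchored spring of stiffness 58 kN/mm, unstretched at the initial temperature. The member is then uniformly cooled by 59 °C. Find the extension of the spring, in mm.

Free thermal contraction: δ_free = αΔT L = 13×10⁻⁶ × 59 × 1775 = 1.361 mm.
Let P be the tensile force in the spring. The member extends elastically by PL/(AE) and the spring stretches by P/k; together these equal δ_free.
P [ L/(AE) + 1/k ] = δ_free → P [ 1775/(775×198×10³) + 1/(58×10³) ] = 1.361.
P = 1.361 / 2.881×10⁻⁵ = 47260 N.
Spring extension = P/k = 47260/(58×10³) = 0.8148 mm.

δ ≈ 0.815 mm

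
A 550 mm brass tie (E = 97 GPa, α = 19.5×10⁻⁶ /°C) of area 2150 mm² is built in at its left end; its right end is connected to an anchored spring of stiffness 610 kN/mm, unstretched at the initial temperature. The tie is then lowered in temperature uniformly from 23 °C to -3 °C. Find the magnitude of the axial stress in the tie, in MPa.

σ ≈ 30.3 MPa (tensile)

If the spring were absent the tie would shorten by αΔT L = 19.5×10⁻⁶ × 26 × 550 = 0.2788 mm.
With a force P in the spring, the elastic change of the tie is PL/(AE) and that of the spring is P/k; compatibility requires their sum to equal δ_free.
So P = δ_free / [L/(AE) + 1/k] = 0.2788 / [ 550/(2150×97×10³) + 1/(610×10³) ].
P = 0.2788 / 4.277×10⁻⁶ = 65200 N.
σ = P/A = 65200/2150 = 30.33 MPa.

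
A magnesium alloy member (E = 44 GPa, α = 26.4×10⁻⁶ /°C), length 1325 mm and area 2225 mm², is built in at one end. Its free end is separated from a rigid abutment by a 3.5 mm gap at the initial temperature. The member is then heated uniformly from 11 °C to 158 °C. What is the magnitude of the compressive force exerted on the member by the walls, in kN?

If the wall were absent the member would grow by αΔT L = 26.4×10⁻⁶ × 147 × 1325 = 5.142 mm.
This exceeds the 3.5 mm gap, so the wall pushes back. The portion of expansion that must be recovered elastically is δ_free − gap = 5.142 − 3.5 = 1.642 mm.
So σ = E(δ_free − g)/L = 44×10³ × 1.642/1325 = 54.53 MPa.
P = σA = 54.53 × 2225 = 121.3 kN.

P ≈ 121 kN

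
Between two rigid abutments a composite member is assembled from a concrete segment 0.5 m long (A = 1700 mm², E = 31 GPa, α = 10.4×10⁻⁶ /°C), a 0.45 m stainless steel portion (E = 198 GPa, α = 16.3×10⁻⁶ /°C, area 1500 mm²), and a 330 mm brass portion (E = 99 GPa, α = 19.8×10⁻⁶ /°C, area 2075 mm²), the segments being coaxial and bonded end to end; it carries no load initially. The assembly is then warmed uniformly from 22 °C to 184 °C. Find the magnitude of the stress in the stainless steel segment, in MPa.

σ ≈ 163 MPa (compressive)

With the walls removed the bar would change length by δ_free = Σ αᵢΔT Lᵢ = 10.4×10⁻⁶×162×500 + 16.3×10⁻⁶×162×450 + 19.8×10⁻⁶×162×330 = 3.089 mm.
The rigid supports impose zero overall length change; the single axial force P common to all segments must satisfy P Σ Lᵢ/(AᵢEᵢ) = δ_free.
Σ Lᵢ/(AᵢEᵢ) = 500/(1700×31×10³) + 450/(1500×198×10³) + 330/(2075×99×10³) = 1.261×10⁻⁵ mm/N.
P = 3.089 / 1.261×10⁻⁵ = 245000 N = 245 kN, compressive.
σ_{stainless steel} = P / A = 245000 / 1500 = 163.3 MPa.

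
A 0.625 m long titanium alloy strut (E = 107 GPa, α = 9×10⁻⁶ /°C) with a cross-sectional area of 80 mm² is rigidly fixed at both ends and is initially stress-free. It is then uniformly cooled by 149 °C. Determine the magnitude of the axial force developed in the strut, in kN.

Full restraint means ε = 0, so the stress is σ = EαΔT = 107×10³ × 9×10⁻⁶ × 149 = 143.5 MPa.
Axial force P = σA = 143.5 × 80 = 11480 N = 11.48 kN, tensile.

P ≈ 11.5 kN (tensile)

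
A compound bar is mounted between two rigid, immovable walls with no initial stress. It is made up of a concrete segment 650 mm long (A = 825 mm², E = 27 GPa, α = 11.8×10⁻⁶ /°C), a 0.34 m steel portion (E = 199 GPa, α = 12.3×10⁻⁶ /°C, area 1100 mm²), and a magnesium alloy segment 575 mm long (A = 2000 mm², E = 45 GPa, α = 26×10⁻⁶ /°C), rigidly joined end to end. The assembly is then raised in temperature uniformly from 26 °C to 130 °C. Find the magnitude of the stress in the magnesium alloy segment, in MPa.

Free thermal expansion of the whole bar: Σ αᵢΔT Lᵢ = 11.8×10⁻⁶×104×650 + 12.3×10⁻⁶×104×340 + 26×10⁻⁶×104×575 = 2.787 mm.
The rigid supports impose zero overall length change; the single axial force P common to all segments must satisfy P Σ Lᵢ/(AᵢEᵢ) = δ_free.
Σ Lᵢ/(AᵢEᵢ) = 650/(825×27×10³) + 340/(1100×199×10³) + 575/(2000×45×10³) = 3.712×10⁻⁵ mm/N.
So P = 2.787 / 3.712×10⁻⁵ = 75.09 kN, compressive.
σ_{magnesium alloy} = P / A = 75090 / 2000 = 37.54 MPa.

σ ≈ 37.5 MPa (compressive)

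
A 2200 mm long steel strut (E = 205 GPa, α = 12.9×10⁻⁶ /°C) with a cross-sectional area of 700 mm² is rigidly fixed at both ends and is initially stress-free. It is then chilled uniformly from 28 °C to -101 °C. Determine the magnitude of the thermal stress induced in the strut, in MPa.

Because both ends are immovable the net strain is zero, and the suppressed thermal strain is αΔT = 12.9×10⁻⁶ × 129 = 1664.1×10⁻⁶.
The stress required to suppress this strain is σ = Eε = 205×10³ × 1664.1×10⁻⁶ = 341.1 MPa, tensile since the strut is trying to contract.

σ ≈ 341 MPa (tensile)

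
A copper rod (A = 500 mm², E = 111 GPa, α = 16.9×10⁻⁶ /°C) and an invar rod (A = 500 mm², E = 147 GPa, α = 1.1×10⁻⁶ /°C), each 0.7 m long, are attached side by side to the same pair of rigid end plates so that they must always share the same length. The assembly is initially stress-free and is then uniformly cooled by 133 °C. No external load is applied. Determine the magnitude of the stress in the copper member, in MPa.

Both members must finish at the same length. With the larger α, the copper tends to over-contract; the plates restrain it, putting the copper in tension and the invar in compression. With no external load the two internal forces are equal and opposite, magnitude P.
Setting the final lengths equal and cancelling L: (α₁ − α₂)ΔT = P/(A₁E₁) + P/(A₂E₂).
|α₁ − α₂|·ΔT = 15.8×10⁻⁶ × 133 = 0.002101.
1/(A₁E₁) + 1/(A₂E₂) = 1/(500×111×10³) + 1/(500×147×10³) = 3.162×10⁻⁸ N⁻¹.
P = 0.002101 / 3.162×10⁻⁸ = 66450 N = 66.45 kN.
σ_{copper} = P/A₁ = 66450/500 = 132.9 MPa, tensile.

σ ≈ 133 MPa (tensile)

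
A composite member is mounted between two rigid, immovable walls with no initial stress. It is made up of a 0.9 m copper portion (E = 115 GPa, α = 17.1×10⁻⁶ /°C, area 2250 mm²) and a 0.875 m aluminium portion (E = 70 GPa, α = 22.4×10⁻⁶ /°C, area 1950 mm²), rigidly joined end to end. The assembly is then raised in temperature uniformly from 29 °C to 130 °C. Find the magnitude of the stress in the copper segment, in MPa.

With the walls removed the bar would change length by δ_free = Σ αᵢΔT Lᵢ = 17.1×10⁻⁶×101×900 + 22.4×10⁻⁶×101×875 = 3.534 mm.
The walls prevent any net length change, so an axial force P (same in every segment) develops. Compatibility: P · Σ Lᵢ/(AᵢEᵢ) = δ_free.
The series flexibility is Σ Lᵢ/(AᵢEᵢ) = 900/(2250×115×10³) + 875/(1950×70×10³) = 9.889×10⁻⁶ mm/N.
So P = 3.534 / 9.889×10⁻⁶ = 357.4 kN, compressive.
σ_{copper} = P / A = 357400 / 2250 = 158.8 MPa.

σ ≈ 159 MPa (compressive)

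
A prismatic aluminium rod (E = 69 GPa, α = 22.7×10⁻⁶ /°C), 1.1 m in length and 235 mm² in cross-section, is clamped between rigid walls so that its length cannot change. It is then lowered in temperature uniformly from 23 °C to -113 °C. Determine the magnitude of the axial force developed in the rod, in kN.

With zero net strain, σ = E·αΔT = 69 GPa × 22.7×10⁻⁶ × 136 = 213 MPa.
P = AEαΔT = 235 × 69×10³ × 22.7×10⁻⁶ × 136 = 50.06 kN (tensile).

P ≈ 50.1 kN (tensile)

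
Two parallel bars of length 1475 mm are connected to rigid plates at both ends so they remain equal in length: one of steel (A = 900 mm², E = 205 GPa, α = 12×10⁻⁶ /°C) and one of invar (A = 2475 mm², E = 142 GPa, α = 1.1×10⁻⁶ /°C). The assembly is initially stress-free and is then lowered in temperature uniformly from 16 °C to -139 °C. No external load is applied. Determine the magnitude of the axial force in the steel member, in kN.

P ≈ 204 kN (tensile in the steel)

Equilibrium of a rigid end plate with no external load gives equal and opposite internal forces ±P in the two members. Since α_{steel} > α_{invar}, cooling drives the steel into tension and the invar into compression.
Compatibility of the two members (thermal + elastic change equal): (α₁ − α₂)ΔT = P·[1/(A₁E₁) + 1/(A₂E₂)].
|α₁ − α₂|·ΔT = 10.9×10⁻⁶ × 155 = 0.00169.
1/(A₁E₁) + 1/(A₂E₂) = 1/(900×205×10³) + 1/(2475×142×10³) = 8.265×10⁻⁹ N⁻¹.
P = 0.00169 / 8.265×10⁻⁹ = 204400 N = 204.4 kN.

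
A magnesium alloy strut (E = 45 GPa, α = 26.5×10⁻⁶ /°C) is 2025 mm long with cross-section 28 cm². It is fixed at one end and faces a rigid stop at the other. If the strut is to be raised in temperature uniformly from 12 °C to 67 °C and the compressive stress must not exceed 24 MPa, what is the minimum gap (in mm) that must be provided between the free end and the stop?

With no wall the strut would lengthen by αΔT L = 26.5×10⁻⁶ × 55 × 2025 = 2.951 mm.
At the allowable stress the elastic shortening the wall may impose is σL/E = 24 × 2025 / (45×10³) = 1.08 mm.
The gap must absorb the remainder: g_min = 2.951 − 1.08 = 1.871 mm.

g ≈ 1.87 mm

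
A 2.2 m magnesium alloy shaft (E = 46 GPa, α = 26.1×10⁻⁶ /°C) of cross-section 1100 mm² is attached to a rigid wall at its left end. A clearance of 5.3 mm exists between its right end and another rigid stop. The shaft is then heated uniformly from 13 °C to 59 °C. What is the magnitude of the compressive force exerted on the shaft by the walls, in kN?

P ≈ 0 kN

Unrestrained expansion: δ_free = αΔT L = 26.1×10⁻⁶ × 46 × 2200 = 2.641 mm.
This is smaller than the 5.3 mm clearance, so the shaft expands freely without reaching the stop — the stress is zero.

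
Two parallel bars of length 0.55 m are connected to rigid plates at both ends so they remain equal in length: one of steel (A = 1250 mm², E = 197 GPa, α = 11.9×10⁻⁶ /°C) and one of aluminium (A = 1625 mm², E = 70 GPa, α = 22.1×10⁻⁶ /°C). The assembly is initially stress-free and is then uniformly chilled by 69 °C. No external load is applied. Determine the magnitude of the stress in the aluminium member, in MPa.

σ ≈ 33.7 MPa (tensile)

Equilibrium of a rigid end plate with no external load gives equal and opposite internal forces ±P in the two members. Since α_{aluminium} > α_{steel}, cooling drives the aluminium into tension and the steel into compression.
Compatibility of the two members (thermal + elastic change equal): (α₁ − α₂)ΔT = P·[1/(A₁E₁) + 1/(A₂E₂)].
|α₁ − α₂|·ΔT = 10.2×10⁻⁶ × 69 = 0.0007038.
1/(A₁E₁) + 1/(A₂E₂) = 1/(1250×197×10³) + 1/(1625×70×10³) = 1.285×10⁻⁸ N⁻¹.
So P = 0.0007038 / 1.285×10⁻⁸ = 54.76 kN.
σ_{aluminium} = P/A₂ = 54760/1625 = 33.7 MPa, tensile.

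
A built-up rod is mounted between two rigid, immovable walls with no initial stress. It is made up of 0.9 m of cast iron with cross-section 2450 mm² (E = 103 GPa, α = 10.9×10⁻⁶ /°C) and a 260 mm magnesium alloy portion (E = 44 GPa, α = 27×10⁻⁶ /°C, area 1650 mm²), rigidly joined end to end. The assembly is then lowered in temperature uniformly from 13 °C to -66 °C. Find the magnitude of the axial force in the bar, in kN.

P ≈ 186 kN (tensile)

Free thermal contraction of the whole bar: Σ αᵢΔT Lᵢ = 10.9×10⁻⁶×79×900 + 27×10⁻⁶×79×260 = 1.33 mm.
The rigid supports impose zero overall length change; the single axial force P common to all segments must satisfy P Σ Lᵢ/(AᵢEᵢ) = δ_free.
The series flexibility is Σ Lᵢ/(AᵢEᵢ) = 900/(2450×103×10³) + 260/(1650×44×10³) = 7.148×10⁻⁶ mm/N.
P = 1.33 / 7.148×10⁻⁶ = 186000 N = 186 kN, tensile.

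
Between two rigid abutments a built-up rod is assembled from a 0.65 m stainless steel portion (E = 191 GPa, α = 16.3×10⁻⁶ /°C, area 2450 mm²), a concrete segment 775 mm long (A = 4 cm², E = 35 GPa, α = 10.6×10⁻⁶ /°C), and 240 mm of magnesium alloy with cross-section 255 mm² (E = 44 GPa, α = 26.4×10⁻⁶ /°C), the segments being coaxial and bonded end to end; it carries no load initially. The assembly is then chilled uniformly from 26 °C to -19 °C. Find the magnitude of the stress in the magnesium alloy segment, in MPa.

σ ≈ 56.8 MPa (tensile)

If the supports were absent, the total length change would be Σ αᵢΔT Lᵢ = 16.3×10⁻⁶×45×650 + 10.6×10⁻⁶×45×775 + 26.4×10⁻⁶×45×240 = 1.132 mm.
Since the ends are fixed, an axial force P builds up, equal in every segment, with P · Σ Lᵢ/(AᵢEᵢ) = δ_free.
Σ Lᵢ/(AᵢEᵢ) = 650/(2450×191×10³) + 775/(400×35×10³) + 240/(255×44×10³) = 7.814×10⁻⁵ mm/N.
So P = 1.132 / 7.814×10⁻⁵ = 14.48 kN, tensile.
σ_{magnesium alloy} = P / A = 14480 / 255 = 56.79 MPa.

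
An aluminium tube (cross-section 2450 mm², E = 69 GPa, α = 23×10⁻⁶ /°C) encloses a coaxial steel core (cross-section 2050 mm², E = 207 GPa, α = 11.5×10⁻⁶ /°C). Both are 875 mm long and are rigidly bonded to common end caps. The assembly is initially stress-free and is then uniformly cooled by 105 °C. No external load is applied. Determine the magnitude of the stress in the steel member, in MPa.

σ ≈ 71.2 MPa (compressive)

The aluminium has the larger α, so on cooling it would change length more than the steel if both were free. The rigid plates force a common final length, so the aluminium is put into tension and the steel into compression, with equal and opposite forces P (no external load).
Compatibility of the two members (thermal + elastic change equal): (α₁ − α₂)ΔT = P·[1/(A₁E₁) + 1/(A₂E₂)].
|α₁ − α₂|·ΔT = 11.5×10⁻⁶ × 105 = 0.001208.
1/(A₁E₁) + 1/(A₂E₂) = 1/(2450×69×10³) + 1/(2050×207×10³) = 8.272×10⁻⁹ N⁻¹.
P = 0.001208 / 8.272×10⁻⁹ = 146000 N = 146 kN.
σ_{steel} = P/A₂ = 146000/2050 = 71.21 MPa, compressive.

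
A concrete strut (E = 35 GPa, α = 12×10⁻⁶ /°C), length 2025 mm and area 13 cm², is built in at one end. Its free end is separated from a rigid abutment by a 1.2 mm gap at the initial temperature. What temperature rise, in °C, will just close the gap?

ΔT ≈ 49.4 °C

The gap closes when αΔT L = 1.2 mm, since the strut is still unstressed at that instant.
So ΔT = g/(αL) = 1.2/(12×10⁻⁶ × 2025) = 49.38 °C.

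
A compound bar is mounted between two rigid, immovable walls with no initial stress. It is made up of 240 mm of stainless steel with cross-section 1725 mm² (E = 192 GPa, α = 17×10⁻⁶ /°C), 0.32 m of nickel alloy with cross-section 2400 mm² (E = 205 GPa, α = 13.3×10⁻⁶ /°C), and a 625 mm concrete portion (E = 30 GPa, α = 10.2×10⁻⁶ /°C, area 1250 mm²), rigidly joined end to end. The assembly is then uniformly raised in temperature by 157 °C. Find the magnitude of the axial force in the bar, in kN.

With the walls removed the bar would change length by δ_free = Σ αᵢΔT Lᵢ = 17×10⁻⁶×157×240 + 13.3×10⁻⁶×157×320 + 10.2×10⁻⁶×157×625 = 2.31 mm.
The rigid supports impose zero overall length change; the single axial force P common to all segments must satisfy P Σ Lᵢ/(AᵢEᵢ) = δ_free.
Σ Lᵢ/(AᵢEᵢ) = 240/(1725×192×10³) + 320/(2400×205×10³) + 625/(1250×30×10³) = 1.804×10⁻⁵ mm/N.
So P = 2.31 / 1.804×10⁻⁵ = 128 kN, compressive.

P ≈ 128 kN (compressive)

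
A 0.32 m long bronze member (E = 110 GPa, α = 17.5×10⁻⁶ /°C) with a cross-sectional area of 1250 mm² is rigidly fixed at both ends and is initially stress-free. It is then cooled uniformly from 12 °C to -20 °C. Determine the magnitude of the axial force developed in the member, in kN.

With zero net strain, σ = E·αΔT = 110 GPa × 17.5×10⁻⁶ × 32 = 61.6 MPa.
Axial force P = σA = 61.6 × 1250 = 77000 N = 77 kN, tensile.

P ≈ 77 kN (tensile)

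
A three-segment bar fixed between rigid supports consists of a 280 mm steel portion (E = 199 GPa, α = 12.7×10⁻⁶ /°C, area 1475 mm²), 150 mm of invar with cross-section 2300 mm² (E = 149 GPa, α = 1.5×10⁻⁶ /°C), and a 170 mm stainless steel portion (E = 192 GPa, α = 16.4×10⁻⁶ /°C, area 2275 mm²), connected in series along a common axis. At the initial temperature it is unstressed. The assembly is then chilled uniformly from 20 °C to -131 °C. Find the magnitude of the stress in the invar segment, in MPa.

σ ≈ 242 MPa (tensile)

With the walls removed the bar would change length by δ_free = Σ αᵢΔT Lᵢ = 12.7×10⁻⁶×151×280 + 1.5×10⁻⁶×151×150 + 16.4×10⁻⁶×151×170 = 0.9919 mm.
Since the ends are fixed, an axial force P builds up, equal in every segment, with P · Σ Lᵢ/(AᵢEᵢ) = δ_free.
Σ Lᵢ/(AᵢEᵢ) = 280/(1475×199×10³) + 150/(2300×149×10³) + 170/(2275×192×10³) = 1.781×10⁻⁶ mm/N.
So P = 0.9919 / 1.781×10⁻⁶ = 557 kN, tensile.
σ_{invar} = P / A = 557000 / 2300 = 242.2 MPa.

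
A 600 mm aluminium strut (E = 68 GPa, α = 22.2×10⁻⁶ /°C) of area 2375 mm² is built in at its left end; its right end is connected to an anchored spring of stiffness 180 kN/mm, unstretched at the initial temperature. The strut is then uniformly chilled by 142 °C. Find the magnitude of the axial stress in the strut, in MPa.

σ ≈ 85.9 MPa (tensile)

Free thermal contraction: δ_free = αΔT L = 22.2×10⁻⁶ × 142 × 600 = 1.891 mm.
With a force P in the spring, the elastic change of the strut is PL/(AE) and that of the spring is P/k; compatibility requires their sum to equal δ_free.
P [ L/(AE) + 1/k ] = δ_free → P [ 600/(2375×68×10³) + 1/(180×10³) ] = 1.891.
P = 1.891 / 9.271×10⁻⁶ = 204000 N.
σ = P/A = 204000/2375 = 85.9 MPa.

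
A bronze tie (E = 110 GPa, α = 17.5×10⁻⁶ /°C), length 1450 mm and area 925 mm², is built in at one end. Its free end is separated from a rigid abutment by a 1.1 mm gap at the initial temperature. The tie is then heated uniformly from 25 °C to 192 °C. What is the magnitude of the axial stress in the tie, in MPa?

σ ≈ 238 MPa (compressive)

Free thermal elongation = αΔT L = 17.5×10⁻⁶ × 167 × 1450 = 4.238 mm.
After closing the 1.1 mm clearance, 4.238 − 1.1 = 3.138 mm of expansion remains to be suppressed by the wall.
So σ = E(δ_free − g)/L = 110×10³ × 3.138/1450 = 238 MPa.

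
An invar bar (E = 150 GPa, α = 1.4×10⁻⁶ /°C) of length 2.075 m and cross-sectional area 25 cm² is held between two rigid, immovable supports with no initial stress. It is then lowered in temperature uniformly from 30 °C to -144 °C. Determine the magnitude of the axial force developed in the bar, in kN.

The ends cannot move, so σ = EαΔT = 150×10³ × 1.4×10⁻⁶ × 174 = 36.54 MPa.
P = AEαΔT = 2500 × 150×10³ × 1.4×10⁻⁶ × 174 = 91.35 kN (tensile).

P ≈ 91.3 kN (tensile)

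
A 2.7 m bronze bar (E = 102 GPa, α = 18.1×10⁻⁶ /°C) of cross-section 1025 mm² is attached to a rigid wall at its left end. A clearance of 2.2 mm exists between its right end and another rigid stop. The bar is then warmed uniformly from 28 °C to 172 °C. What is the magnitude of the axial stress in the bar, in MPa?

σ ≈ 183 MPa (compressive)

If the wall were absent the bar would grow by αΔT L = 18.1×10⁻⁶ × 144 × 2700 = 7.037 mm.
After closing the 2.2 mm clearance, 7.037 − 2.2 = 4.837 mm of expansion remains to be suppressed by the wall.
Compatibility: PL/(AE) = 4.837 mm, so σ = P/A = E × (4.837/2700) = 182.7 MPa.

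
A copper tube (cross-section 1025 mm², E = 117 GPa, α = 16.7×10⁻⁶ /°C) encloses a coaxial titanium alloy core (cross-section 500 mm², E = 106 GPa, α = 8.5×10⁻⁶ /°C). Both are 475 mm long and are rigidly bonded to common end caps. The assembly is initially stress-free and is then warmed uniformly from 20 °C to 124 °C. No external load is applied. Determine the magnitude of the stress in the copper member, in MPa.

The copper has the larger α, so on heating it would change length more than the titanium alloy if both were free. The rigid plates force a common final length, so the copper is put into compression and the titanium alloy into tension, with equal and opposite forces P (no external load).
Compatibility of the two members (thermal + elastic change equal): (α₁ − α₂)ΔT = P·[1/(A₁E₁) + 1/(A₂E₂)].
|α₁ − α₂|·ΔT = 8.2×10⁻⁶ × 104 = 0.0008528.
1/(A₁E₁) + 1/(A₂E₂) = 1/(1025×117×10³) + 1/(500×106×10³) = 2.721×10⁻⁸ N⁻¹.
So P = 0.0008528 / 2.721×10⁻⁸ = 31.35 kN.
σ_{copper} = P/A₁ = 31350/1025 = 30.58 MPa, compressive.

σ ≈ 30.6 MPa (compressive)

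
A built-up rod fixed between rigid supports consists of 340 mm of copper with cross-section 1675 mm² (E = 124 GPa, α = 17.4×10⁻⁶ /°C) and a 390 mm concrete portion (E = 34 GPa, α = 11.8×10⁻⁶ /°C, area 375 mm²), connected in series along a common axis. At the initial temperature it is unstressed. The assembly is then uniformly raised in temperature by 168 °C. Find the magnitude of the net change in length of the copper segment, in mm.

|ΔL| ≈ 0.904 mm

Free thermal expansion of the whole bar: Σ αᵢΔT Lᵢ = 17.4×10⁻⁶×168×340 + 11.8×10⁻⁶×168×390 = 1.767 mm.
The rigid supports impose zero overall length change; the single axial force P common to all segments must satisfy P Σ Lᵢ/(AᵢEᵢ) = δ_free.
The series flexibility is Σ Lᵢ/(AᵢEᵢ) = 340/(1675×124×10³) + 390/(375×34×10³) = 3.223×10⁻⁵ mm/N.
So P = 1.767 / 3.223×10⁻⁵ = 54.83 kN, compressive.
For the copper segment, free thermal change = 17.4×10⁻⁶×168×340 = 0.9939 mm and elastic change from P = 54830×340/(1675×124×10³) = 0.08976 mm; these oppose, so the net change is 0.904 mm (segment lengthens).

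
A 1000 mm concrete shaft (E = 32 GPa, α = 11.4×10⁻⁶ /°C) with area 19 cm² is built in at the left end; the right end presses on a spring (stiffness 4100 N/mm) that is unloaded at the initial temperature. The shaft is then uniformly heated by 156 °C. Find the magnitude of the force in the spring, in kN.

P ≈ 6.83 kN

The unrestrained thermal change is αΔT L = 11.4×10⁻⁶ × 156 × 1000 = 1.778 mm.
Let P be the compressive force at the spring. The shaft shortens elastically by PL/(AE) and the spring compresses by P/k; together these equal δ_free.
So P = δ_free / [L/(AE) + 1/k] = 1.778 / [ 1000/(1900×32×10³) + 1/(4100) ].
P = 1.778 / 0.0002603 = 6831 N.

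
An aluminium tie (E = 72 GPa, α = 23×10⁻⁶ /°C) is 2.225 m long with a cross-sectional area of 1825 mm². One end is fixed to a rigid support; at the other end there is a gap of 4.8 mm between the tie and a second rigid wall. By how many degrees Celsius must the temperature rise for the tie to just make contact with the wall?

ΔT ≈ 93.8 °C

Contact occurs when the free expansion equals the gap: αΔT L = 4.8 mm.
So ΔT = g/(αL) = 4.8/(23×10⁻⁶ × 2225) = 93.8 °C.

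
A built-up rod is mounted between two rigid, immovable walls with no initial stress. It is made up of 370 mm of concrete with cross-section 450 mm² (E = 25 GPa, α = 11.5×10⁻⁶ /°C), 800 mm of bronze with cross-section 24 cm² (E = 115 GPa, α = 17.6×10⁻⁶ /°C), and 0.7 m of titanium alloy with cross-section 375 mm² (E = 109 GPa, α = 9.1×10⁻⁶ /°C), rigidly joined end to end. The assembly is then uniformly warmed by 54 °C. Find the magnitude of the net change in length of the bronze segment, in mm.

|ΔL| ≈ 0.687 mm

With the walls removed the bar would change length by δ_free = Σ αᵢΔT Lᵢ = 11.5×10⁻⁶×54×370 + 17.6×10⁻⁶×54×800 + 9.1×10⁻⁶×54×700 = 1.334 mm.
The rigid supports impose zero overall length change; the single axial force P common to all segments must satisfy P Σ Lᵢ/(AᵢEᵢ) = δ_free.
The series flexibility is Σ Lᵢ/(AᵢEᵢ) = 370/(450×25×10³) + 800/(2400×115×10³) + 700/(375×109×10³) = 5.291×10⁻⁵ mm/N.
P = 1.334 / 5.291×10⁻⁵ = 25210 N = 25.21 kN, compressive.
For the bronze segment, free thermal change = 17.6×10⁻⁶×54×800 = 0.7603 mm and elastic change from P = 25210×800/(2400×115×10³) = 0.07308 mm; these oppose, so the net change is 0.687 mm (segment lengthens).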